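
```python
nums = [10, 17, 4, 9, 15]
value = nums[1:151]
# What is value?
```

nums has length 5. The slice nums[1:151] selects indices [1, 2, 3, 4] (1->17, 2->4, 3->9, 4->15), giving [17, 4, 9, 15].

[17, 4, 9, 15]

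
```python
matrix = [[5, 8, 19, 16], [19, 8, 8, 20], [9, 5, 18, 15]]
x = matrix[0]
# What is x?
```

matrix has 3 rows. Row 0 is [5, 8, 19, 16].

[5, 8, 19, 16]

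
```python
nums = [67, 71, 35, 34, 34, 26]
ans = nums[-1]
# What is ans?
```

nums has length 6. Negative index -1 maps to positive index 6 + (-1) = 5. nums[5] = 26.

26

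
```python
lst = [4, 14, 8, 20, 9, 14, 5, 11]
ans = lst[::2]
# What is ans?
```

lst has length 8. The slice lst[::2] selects indices [0, 2, 4, 6] (0->4, 2->8, 4->9, 6->5), giving [4, 8, 9, 5].

[4, 8, 9, 5]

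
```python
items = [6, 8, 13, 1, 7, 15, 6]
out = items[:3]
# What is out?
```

items has length 7. The slice items[:3] selects indices [0, 1, 2] (0->6, 1->8, 2->13), giving [6, 8, 13].

[6, 8, 13]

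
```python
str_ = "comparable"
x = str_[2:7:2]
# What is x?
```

str_ has length 10. The slice str_[2:7:2] selects indices [2, 4, 6] (2->'m', 4->'a', 6->'a'), giving 'maa'.

'maa'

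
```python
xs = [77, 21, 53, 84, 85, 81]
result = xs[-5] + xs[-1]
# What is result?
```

xs has length 6. Negative index -5 maps to positive index 6 + (-5) = 1. xs[1] = 21.
xs has length 6. Negative index -1 maps to positive index 6 + (-1) = 5. xs[5] = 81.
Sum: 21 + 81 = 102.

102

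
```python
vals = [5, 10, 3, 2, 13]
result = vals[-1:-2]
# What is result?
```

vals has length 5. The slice vals[-1:-2] resolves to an empty index range, so the result is [].

[]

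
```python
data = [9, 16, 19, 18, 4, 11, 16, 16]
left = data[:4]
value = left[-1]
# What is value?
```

data has length 8. The slice data[:4] selects indices [0, 1, 2, 3] (0->9, 1->16, 2->19, 3->18), giving [9, 16, 19, 18]. So left = [9, 16, 19, 18]. Then left[-1] = 18.

18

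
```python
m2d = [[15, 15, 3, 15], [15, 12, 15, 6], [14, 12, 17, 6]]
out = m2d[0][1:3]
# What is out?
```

m2d[0] = [15, 15, 3, 15]. m2d[0] has length 4. The slice m2d[0][1:3] selects indices [1, 2] (1->15, 2->3), giving [15, 3].

[15, 3]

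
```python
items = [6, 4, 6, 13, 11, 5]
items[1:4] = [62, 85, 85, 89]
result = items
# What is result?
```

items starts as [6, 4, 6, 13, 11, 5] (length 6). The slice items[1:4] covers indices [1, 2, 3] with values [4, 6, 13]. Replacing that slice with [62, 85, 85, 89] (different length) produces [6, 62, 85, 85, 89, 11, 5].

[6, 62, 85, 85, 89, 11, 5]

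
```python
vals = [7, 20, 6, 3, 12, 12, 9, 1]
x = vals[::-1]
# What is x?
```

vals has length 8. The slice vals[::-1] selects indices [7, 6, 5, 4, 3, 2, 1, 0] (7->1, 6->9, 5->12, 4->12, 3->3, 2->6, 1->20, 0->7), giving [1, 9, 12, 12, 3, 6, 20, 7].

[1, 9, 12, 12, 3, 6, 20, 7]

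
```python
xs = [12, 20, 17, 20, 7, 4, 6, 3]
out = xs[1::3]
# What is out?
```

xs has length 8. The slice xs[1::3] selects indices [1, 4, 7] (1->20, 4->7, 7->3), giving [20, 7, 3].

[20, 7, 3]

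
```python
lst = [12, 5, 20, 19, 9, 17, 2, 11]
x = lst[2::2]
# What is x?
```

lst has length 8. The slice lst[2::2] selects indices [2, 4, 6] (2->20, 4->9, 6->2), giving [20, 9, 2].

[20, 9, 2]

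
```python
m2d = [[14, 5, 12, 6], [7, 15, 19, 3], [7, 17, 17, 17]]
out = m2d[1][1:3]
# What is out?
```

m2d[1] = [7, 15, 19, 3]. m2d[1] has length 4. The slice m2d[1][1:3] selects indices [1, 2] (1->15, 2->19), giving [15, 19].

[15, 19]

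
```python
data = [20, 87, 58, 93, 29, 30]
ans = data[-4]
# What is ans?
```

data has length 6. Negative index -4 maps to positive index 6 + (-4) = 2. data[2] = 58.

58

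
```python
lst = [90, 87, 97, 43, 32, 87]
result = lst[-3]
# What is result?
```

lst has length 6. Negative index -3 maps to positive index 6 + (-3) = 3. lst[3] = 43.

43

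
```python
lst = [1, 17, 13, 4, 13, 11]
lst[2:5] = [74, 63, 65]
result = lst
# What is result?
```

lst starts as [1, 17, 13, 4, 13, 11] (length 6). The slice lst[2:5] covers indices [2, 3, 4] with values [13, 4, 13]. Replacing that slice with [74, 63, 65] (same length) produces [1, 17, 74, 63, 65, 11].

[1, 17, 74, 63, 65, 11]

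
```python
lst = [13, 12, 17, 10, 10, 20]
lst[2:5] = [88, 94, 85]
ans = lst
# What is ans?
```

lst starts as [13, 12, 17, 10, 10, 20] (length 6). The slice lst[2:5] covers indices [2, 3, 4] with values [17, 10, 10]. Replacing that slice with [88, 94, 85] (same length) produces [13, 12, 88, 94, 85, 20].

[13, 12, 88, 94, 85, 20]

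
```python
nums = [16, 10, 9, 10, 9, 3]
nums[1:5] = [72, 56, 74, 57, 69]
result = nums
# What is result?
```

nums starts as [16, 10, 9, 10, 9, 3] (length 6). The slice nums[1:5] covers indices [1, 2, 3, 4] with values [10, 9, 10, 9]. Replacing that slice with [72, 56, 74, 57, 69] (different length) produces [16, 72, 56, 74, 57, 69, 3].

[16, 72, 56, 74, 57, 69, 3]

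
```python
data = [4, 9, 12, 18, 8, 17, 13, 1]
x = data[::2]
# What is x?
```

data has length 8. The slice data[::2] selects indices [0, 2, 4, 6] (0->4, 2->12, 4->8, 6->13), giving [4, 12, 8, 13].

[4, 12, 8, 13]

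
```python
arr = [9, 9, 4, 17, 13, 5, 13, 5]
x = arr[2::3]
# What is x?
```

arr has length 8. The slice arr[2::3] selects indices [2, 5] (2->4, 5->5), giving [4, 5].

[4, 5]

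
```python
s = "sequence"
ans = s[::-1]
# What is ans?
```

s has length 8. The slice s[::-1] selects indices [7, 6, 5, 4, 3, 2, 1, 0] (7->'e', 6->'c', 5->'n', 4->'e', 3->'u', 2->'q', 1->'e', 0->'s'), giving 'ecneuqes'.

'ecneuqes'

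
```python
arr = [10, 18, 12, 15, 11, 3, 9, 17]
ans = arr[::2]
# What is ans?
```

arr has length 8. The slice arr[::2] selects indices [0, 2, 4, 6] (0->10, 2->12, 4->11, 6->9), giving [10, 12, 11, 9].

[10, 12, 11, 9]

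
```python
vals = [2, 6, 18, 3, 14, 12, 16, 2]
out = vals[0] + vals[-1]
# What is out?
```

vals has length 8. vals[0] = 2.
vals has length 8. Negative index -1 maps to positive index 8 + (-1) = 7. vals[7] = 2.
Sum: 2 + 2 = 4.

4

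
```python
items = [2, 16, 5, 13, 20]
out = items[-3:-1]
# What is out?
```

items has length 5. The slice items[-3:-1] selects indices [2, 3] (2->5, 3->13), giving [5, 13].

[5, 13]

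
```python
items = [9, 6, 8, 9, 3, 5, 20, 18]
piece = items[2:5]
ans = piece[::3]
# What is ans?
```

items has length 8. The slice items[2:5] selects indices [2, 3, 4] (2->8, 3->9, 4->3), giving [8, 9, 3]. So piece = [8, 9, 3]. piece has length 3. The slice piece[::3] selects indices [0] (0->8), giving [8].

[8]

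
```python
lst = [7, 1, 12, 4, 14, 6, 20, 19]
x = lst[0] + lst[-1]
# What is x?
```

lst has length 8. lst[0] = 7.
lst has length 8. Negative index -1 maps to positive index 8 + (-1) = 7. lst[7] = 19.
Sum: 7 + 19 = 26.

26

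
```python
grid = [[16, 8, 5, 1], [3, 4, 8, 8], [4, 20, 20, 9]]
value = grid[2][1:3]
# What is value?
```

grid[2] = [4, 20, 20, 9]. grid[2] has length 4. The slice grid[2][1:3] selects indices [1, 2] (1->20, 2->20), giving [20, 20].

[20, 20]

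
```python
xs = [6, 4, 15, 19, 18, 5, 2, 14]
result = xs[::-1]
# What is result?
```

xs has length 8. The slice xs[::-1] selects indices [7, 6, 5, 4, 3, 2, 1, 0] (7->14, 6->2, 5->5, 4->18, 3->19, 2->15, 1->4, 0->6), giving [14, 2, 5, 18, 19, 15, 4, 6].

[14, 2, 5, 18, 19, 15, 4, 6]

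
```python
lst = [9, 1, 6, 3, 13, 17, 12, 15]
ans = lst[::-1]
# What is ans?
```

lst has length 8. The slice lst[::-1] selects indices [7, 6, 5, 4, 3, 2, 1, 0] (7->15, 6->12, 5->17, 4->13, 3->3, 2->6, 1->1, 0->9), giving [15, 12, 17, 13, 3, 6, 1, 9].

[15, 12, 17, 13, 3, 6, 1, 9]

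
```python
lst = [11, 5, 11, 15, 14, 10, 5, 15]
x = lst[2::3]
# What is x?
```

lst has length 8. The slice lst[2::3] selects indices [2, 5] (2->11, 5->10), giving [11, 10].

[11, 10]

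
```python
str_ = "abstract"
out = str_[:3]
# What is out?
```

str_ has length 8. The slice str_[:3] selects indices [0, 1, 2] (0->'a', 1->'b', 2->'s'), giving 'abs'.

'abs'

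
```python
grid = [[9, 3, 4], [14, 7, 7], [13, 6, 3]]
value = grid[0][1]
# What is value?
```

grid[0] = [9, 3, 4]. Taking column 1 of that row yields 3.

3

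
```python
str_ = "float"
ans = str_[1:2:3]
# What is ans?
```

str_ has length 5. The slice str_[1:2:3] selects indices [1] (1->'l'), giving 'l'.

'l'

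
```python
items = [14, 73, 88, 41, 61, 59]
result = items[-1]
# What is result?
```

items has length 6. Negative index -1 maps to positive index 6 + (-1) = 5. items[5] = 59.

59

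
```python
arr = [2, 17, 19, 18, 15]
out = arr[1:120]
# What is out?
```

arr has length 5. The slice arr[1:120] selects indices [1, 2, 3, 4] (1->17, 2->19, 3->18, 4->15), giving [17, 19, 18, 15].

[17, 19, 18, 15]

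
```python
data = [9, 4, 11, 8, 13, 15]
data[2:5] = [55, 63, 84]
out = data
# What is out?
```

data starts as [9, 4, 11, 8, 13, 15] (length 6). The slice data[2:5] covers indices [2, 3, 4] with values [11, 8, 13]. Replacing that slice with [55, 63, 84] (same length) produces [9, 4, 55, 63, 84, 15].

[9, 4, 55, 63, 84, 15]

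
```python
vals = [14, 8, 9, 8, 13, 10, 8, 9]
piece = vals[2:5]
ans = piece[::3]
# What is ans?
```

vals has length 8. The slice vals[2:5] selects indices [2, 3, 4] (2->9, 3->8, 4->13), giving [9, 8, 13]. So piece = [9, 8, 13]. piece has length 3. The slice piece[::3] selects indices [0] (0->9), giving [9].

[9]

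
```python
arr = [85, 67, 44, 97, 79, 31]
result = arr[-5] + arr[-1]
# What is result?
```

arr has length 6. Negative index -5 maps to positive index 6 + (-5) = 1. arr[1] = 67.
arr has length 6. Negative index -1 maps to positive index 6 + (-1) = 5. arr[5] = 31.
Sum: 67 + 31 = 98.

98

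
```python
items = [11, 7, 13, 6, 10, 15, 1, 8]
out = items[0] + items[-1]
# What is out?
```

items has length 8. items[0] = 11.
items has length 8. Negative index -1 maps to positive index 8 + (-1) = 7. items[7] = 8.
Sum: 11 + 8 = 19.

19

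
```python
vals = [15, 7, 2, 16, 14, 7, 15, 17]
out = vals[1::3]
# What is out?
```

vals has length 8. The slice vals[1::3] selects indices [1, 4, 7] (1->7, 4->14, 7->17), giving [7, 14, 17].

[7, 14, 17]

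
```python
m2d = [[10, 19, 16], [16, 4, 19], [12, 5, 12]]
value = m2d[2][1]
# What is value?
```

m2d[2] = [12, 5, 12]. Taking column 1 of that row yields 5.

5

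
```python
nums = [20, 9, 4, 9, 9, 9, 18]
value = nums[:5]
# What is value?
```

nums has length 7. The slice nums[:5] selects indices [0, 1, 2, 3, 4] (0->20, 1->9, 2->4, 3->9, 4->9), giving [20, 9, 4, 9, 9].

[20, 9, 4, 9, 9]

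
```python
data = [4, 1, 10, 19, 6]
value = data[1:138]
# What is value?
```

data has length 5. The slice data[1:138] selects indices [1, 2, 3, 4] (1->1, 2->10, 3->19, 4->6), giving [1, 10, 19, 6].

[1, 10, 19, 6]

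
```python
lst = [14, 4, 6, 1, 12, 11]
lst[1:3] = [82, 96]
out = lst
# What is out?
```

lst starts as [14, 4, 6, 1, 12, 11] (length 6). The slice lst[1:3] covers indices [1, 2] with values [4, 6]. Replacing that slice with [82, 96] (same length) produces [14, 82, 96, 1, 12, 11].

[14, 82, 96, 1, 12, 11]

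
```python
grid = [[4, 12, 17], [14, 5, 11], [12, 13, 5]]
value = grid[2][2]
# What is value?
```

grid[2] = [12, 13, 5]. Taking column 2 of that row yields 5.

5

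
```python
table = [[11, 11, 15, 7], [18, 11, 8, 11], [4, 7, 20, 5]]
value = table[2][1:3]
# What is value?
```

table[2] = [4, 7, 20, 5]. table[2] has length 4. The slice table[2][1:3] selects indices [1, 2] (1->7, 2->20), giving [7, 20].

[7, 20]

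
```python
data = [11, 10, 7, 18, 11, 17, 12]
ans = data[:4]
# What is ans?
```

data has length 7. The slice data[:4] selects indices [0, 1, 2, 3] (0->11, 1->10, 2->7, 3->18), giving [11, 10, 7, 18].

[11, 10, 7, 18]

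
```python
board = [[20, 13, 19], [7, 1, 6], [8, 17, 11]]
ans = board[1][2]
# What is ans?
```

board[1] = [7, 1, 6]. Taking column 2 of that row yields 6.

6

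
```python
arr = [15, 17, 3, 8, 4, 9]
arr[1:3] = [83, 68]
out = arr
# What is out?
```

arr starts as [15, 17, 3, 8, 4, 9] (length 6). The slice arr[1:3] covers indices [1, 2] with values [17, 3]. Replacing that slice with [83, 68] (same length) produces [15, 83, 68, 8, 4, 9].

[15, 83, 68, 8, 4, 9]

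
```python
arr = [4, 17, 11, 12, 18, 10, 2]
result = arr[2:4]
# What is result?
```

arr has length 7. The slice arr[2:4] selects indices [2, 3] (2->11, 3->12), giving [11, 12].

[11, 12]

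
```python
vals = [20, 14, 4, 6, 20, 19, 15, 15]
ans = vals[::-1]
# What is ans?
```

vals has length 8. The slice vals[::-1] selects indices [7, 6, 5, 4, 3, 2, 1, 0] (7->15, 6->15, 5->19, 4->20, 3->6, 2->4, 1->14, 0->20), giving [15, 15, 19, 20, 6, 4, 14, 20].

[15, 15, 19, 20, 6, 4, 14, 20]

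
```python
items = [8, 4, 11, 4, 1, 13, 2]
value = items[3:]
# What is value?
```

items has length 7. The slice items[3:] selects indices [3, 4, 5, 6] (3->4, 4->1, 5->13, 6->2), giving [4, 1, 13, 2].

[4, 1, 13, 2]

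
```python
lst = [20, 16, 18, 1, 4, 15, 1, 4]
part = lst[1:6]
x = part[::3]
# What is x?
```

lst has length 8. The slice lst[1:6] selects indices [1, 2, 3, 4, 5] (1->16, 2->18, 3->1, 4->4, 5->15), giving [16, 18, 1, 4, 15]. So part = [16, 18, 1, 4, 15]. part has length 5. The slice part[::3] selects indices [0, 3] (0->16, 3->4), giving [16, 4].

[16, 4]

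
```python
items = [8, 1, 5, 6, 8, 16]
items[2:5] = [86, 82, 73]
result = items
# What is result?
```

items starts as [8, 1, 5, 6, 8, 16] (length 6). The slice items[2:5] covers indices [2, 3, 4] with values [5, 6, 8]. Replacing that slice with [86, 82, 73] (same length) produces [8, 1, 86, 82, 73, 16].

[8, 1, 86, 82, 73, 16]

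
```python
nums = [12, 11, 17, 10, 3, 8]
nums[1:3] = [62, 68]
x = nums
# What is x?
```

nums starts as [12, 11, 17, 10, 3, 8] (length 6). The slice nums[1:3] covers indices [1, 2] with values [11, 17]. Replacing that slice with [62, 68] (same length) produces [12, 62, 68, 10, 3, 8].

[12, 62, 68, 10, 3, 8]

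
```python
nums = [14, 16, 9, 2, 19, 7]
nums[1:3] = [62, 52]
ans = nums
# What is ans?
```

nums starts as [14, 16, 9, 2, 19, 7] (length 6). The slice nums[1:3] covers indices [1, 2] with values [16, 9]. Replacing that slice with [62, 52] (same length) produces [14, 62, 52, 2, 19, 7].

[14, 62, 52, 2, 19, 7]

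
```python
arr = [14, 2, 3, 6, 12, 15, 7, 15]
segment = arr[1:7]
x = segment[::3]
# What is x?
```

arr has length 8. The slice arr[1:7] selects indices [1, 2, 3, 4, 5, 6] (1->2, 2->3, 3->6, 4->12, 5->15, 6->7), giving [2, 3, 6, 12, 15, 7]. So segment = [2, 3, 6, 12, 15, 7]. segment has length 6. The slice segment[::3] selects indices [0, 3] (0->2, 3->12), giving [2, 12].

[2, 12]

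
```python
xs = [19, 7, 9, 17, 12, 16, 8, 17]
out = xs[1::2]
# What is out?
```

xs has length 8. The slice xs[1::2] selects indices [1, 3, 5, 7] (1->7, 3->17, 5->16, 7->17), giving [7, 17, 16, 17].

[7, 17, 16, 17]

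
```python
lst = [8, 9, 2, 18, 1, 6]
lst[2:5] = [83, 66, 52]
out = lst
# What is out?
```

lst starts as [8, 9, 2, 18, 1, 6] (length 6). The slice lst[2:5] covers indices [2, 3, 4] with values [2, 18, 1]. Replacing that slice with [83, 66, 52] (same length) produces [8, 9, 83, 66, 52, 6].

[8, 9, 83, 66, 52, 6]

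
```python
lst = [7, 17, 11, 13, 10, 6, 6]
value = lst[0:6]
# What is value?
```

lst has length 7. The slice lst[0:6] selects indices [0, 1, 2, 3, 4, 5] (0->7, 1->17, 2->11, 3->13, 4->10, 5->6), giving [7, 17, 11, 13, 10, 6].

[7, 17, 11, 13, 10, 6]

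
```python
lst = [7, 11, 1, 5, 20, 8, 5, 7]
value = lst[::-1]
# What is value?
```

lst has length 8. The slice lst[::-1] selects indices [7, 6, 5, 4, 3, 2, 1, 0] (7->7, 6->5, 5->8, 4->20, 3->5, 2->1, 1->11, 0->7), giving [7, 5, 8, 20, 5, 1, 11, 7].

[7, 5, 8, 20, 5, 1, 11, 7]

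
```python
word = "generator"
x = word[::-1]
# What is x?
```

word has length 9. The slice word[::-1] selects indices [8, 7, 6, 5, 4, 3, 2, 1, 0] (8->'r', 7->'o', 6->'t', 5->'a', 4->'r', 3->'e', 2->'n', 1->'e', 0->'g'), giving 'rotareneg'.

'rotareneg'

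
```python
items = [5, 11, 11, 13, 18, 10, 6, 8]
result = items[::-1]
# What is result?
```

items has length 8. The slice items[::-1] selects indices [7, 6, 5, 4, 3, 2, 1, 0] (7->8, 6->6, 5->10, 4->18, 3->13, 2->11, 1->11, 0->5), giving [8, 6, 10, 18, 13, 11, 11, 5].

[8, 6, 10, 18, 13, 11, 11, 5]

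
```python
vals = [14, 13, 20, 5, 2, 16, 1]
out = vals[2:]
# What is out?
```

vals has length 7. The slice vals[2:] selects indices [2, 3, 4, 5, 6] (2->20, 3->5, 4->2, 5->16, 6->1), giving [20, 5, 2, 16, 1].

[20, 5, 2, 16, 1]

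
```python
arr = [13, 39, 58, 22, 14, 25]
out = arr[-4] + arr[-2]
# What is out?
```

arr has length 6. Negative index -4 maps to positive index 6 + (-4) = 2. arr[2] = 58.
arr has length 6. Negative index -2 maps to positive index 6 + (-2) = 4. arr[4] = 14.
Sum: 58 + 14 = 72.

72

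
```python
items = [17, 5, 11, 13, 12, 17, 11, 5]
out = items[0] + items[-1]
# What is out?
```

items has length 8. items[0] = 17.
items has length 8. Negative index -1 maps to positive index 8 + (-1) = 7. items[7] = 5.
Sum: 17 + 5 = 22.

22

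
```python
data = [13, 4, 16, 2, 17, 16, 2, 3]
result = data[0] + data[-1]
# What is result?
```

data has length 8. data[0] = 13.
data has length 8. Negative index -1 maps to positive index 8 + (-1) = 7. data[7] = 3.
Sum: 13 + 3 = 16.

16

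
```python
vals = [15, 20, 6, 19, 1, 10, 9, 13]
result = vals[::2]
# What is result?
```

vals has length 8. The slice vals[::2] selects indices [0, 2, 4, 6] (0->15, 2->6, 4->1, 6->9), giving [15, 6, 1, 9].

[15, 6, 1, 9]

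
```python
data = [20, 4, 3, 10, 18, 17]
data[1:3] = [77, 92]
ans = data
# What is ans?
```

data starts as [20, 4, 3, 10, 18, 17] (length 6). The slice data[1:3] covers indices [1, 2] with values [4, 3]. Replacing that slice with [77, 92] (same length) produces [20, 77, 92, 10, 18, 17].

[20, 77, 92, 10, 18, 17]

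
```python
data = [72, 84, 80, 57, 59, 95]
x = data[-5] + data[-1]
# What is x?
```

data has length 6. Negative index -5 maps to positive index 6 + (-5) = 1. data[1] = 84.
data has length 6. Negative index -1 maps to positive index 6 + (-1) = 5. data[5] = 95.
Sum: 84 + 95 = 179.

179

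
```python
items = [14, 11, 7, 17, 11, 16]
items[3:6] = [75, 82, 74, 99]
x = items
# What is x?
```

items starts as [14, 11, 7, 17, 11, 16] (length 6). The slice items[3:6] covers indices [3, 4, 5] with values [17, 11, 16]. Replacing that slice with [75, 82, 74, 99] (different length) produces [14, 11, 7, 75, 82, 74, 99].

[14, 11, 7, 75, 82, 74, 99]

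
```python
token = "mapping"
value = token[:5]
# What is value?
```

token has length 7. The slice token[:5] selects indices [0, 1, 2, 3, 4] (0->'m', 1->'a', 2->'p', 3->'p', 4->'i'), giving 'mappi'.

'mappi'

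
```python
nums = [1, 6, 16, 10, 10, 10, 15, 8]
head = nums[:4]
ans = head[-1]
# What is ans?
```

nums has length 8. The slice nums[:4] selects indices [0, 1, 2, 3] (0->1, 1->6, 2->16, 3->10), giving [1, 6, 16, 10]. So head = [1, 6, 16, 10]. Then head[-1] = 10.

10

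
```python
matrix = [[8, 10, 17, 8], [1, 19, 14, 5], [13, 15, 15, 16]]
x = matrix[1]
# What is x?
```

matrix has 3 rows. Row 1 is [1, 19, 14, 5].

[1, 19, 14, 5]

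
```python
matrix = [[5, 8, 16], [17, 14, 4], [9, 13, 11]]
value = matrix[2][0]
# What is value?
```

matrix[2] = [9, 13, 11]. Taking column 0 of that row yields 9.

9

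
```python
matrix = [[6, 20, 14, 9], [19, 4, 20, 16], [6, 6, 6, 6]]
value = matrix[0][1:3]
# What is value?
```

matrix[0] = [6, 20, 14, 9]. matrix[0] has length 4. The slice matrix[0][1:3] selects indices [1, 2] (1->20, 2->14), giving [20, 14].

[20, 14]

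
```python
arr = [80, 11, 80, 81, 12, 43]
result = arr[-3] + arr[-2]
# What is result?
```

arr has length 6. Negative index -3 maps to positive index 6 + (-3) = 3. arr[3] = 81.
arr has length 6. Negative index -2 maps to positive index 6 + (-2) = 4. arr[4] = 12.
Sum: 81 + 12 = 93.

93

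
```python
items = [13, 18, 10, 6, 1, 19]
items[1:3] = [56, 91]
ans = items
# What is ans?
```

items starts as [13, 18, 10, 6, 1, 19] (length 6). The slice items[1:3] covers indices [1, 2] with values [18, 10]. Replacing that slice with [56, 91] (same length) produces [13, 56, 91, 6, 1, 19].

[13, 56, 91, 6, 1, 19]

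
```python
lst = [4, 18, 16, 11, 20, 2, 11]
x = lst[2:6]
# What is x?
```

lst has length 7. The slice lst[2:6] selects indices [2, 3, 4, 5] (2->16, 3->11, 4->20, 5->2), giving [16, 11, 20, 2].

[16, 11, 20, 2]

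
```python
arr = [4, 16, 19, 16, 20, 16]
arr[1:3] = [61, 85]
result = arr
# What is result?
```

arr starts as [4, 16, 19, 16, 20, 16] (length 6). The slice arr[1:3] covers indices [1, 2] with values [16, 19]. Replacing that slice with [61, 85] (same length) produces [4, 61, 85, 16, 20, 16].

[4, 61, 85, 16, 20, 16]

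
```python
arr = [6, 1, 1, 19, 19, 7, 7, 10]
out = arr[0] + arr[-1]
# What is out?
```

arr has length 8. arr[0] = 6.
arr has length 8. Negative index -1 maps to positive index 8 + (-1) = 7. arr[7] = 10.
Sum: 6 + 10 = 16.

16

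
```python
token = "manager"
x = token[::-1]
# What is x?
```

token has length 7. The slice token[::-1] selects indices [6, 5, 4, 3, 2, 1, 0] (6->'r', 5->'e', 4->'g', 3->'a', 2->'n', 1->'a', 0->'m'), giving 'reganam'.

'reganam'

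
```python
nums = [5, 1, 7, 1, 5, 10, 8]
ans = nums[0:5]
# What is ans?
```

nums has length 7. The slice nums[0:5] selects indices [0, 1, 2, 3, 4] (0->5, 1->1, 2->7, 3->1, 4->5), giving [5, 1, 7, 1, 5].

[5, 1, 7, 1, 5]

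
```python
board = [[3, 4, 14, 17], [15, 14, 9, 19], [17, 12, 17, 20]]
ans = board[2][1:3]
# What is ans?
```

board[2] = [17, 12, 17, 20]. board[2] has length 4. The slice board[2][1:3] selects indices [1, 2] (1->12, 2->17), giving [12, 17].

[12, 17]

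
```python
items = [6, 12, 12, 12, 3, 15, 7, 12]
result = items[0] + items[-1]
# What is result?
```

items has length 8. items[0] = 6.
items has length 8. Negative index -1 maps to positive index 8 + (-1) = 7. items[7] = 12.
Sum: 6 + 12 = 18.

18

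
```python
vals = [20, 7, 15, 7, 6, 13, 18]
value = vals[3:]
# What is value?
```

vals has length 7. The slice vals[3:] selects indices [3, 4, 5, 6] (3->7, 4->6, 5->13, 6->18), giving [7, 6, 13, 18].

[7, 6, 13, 18]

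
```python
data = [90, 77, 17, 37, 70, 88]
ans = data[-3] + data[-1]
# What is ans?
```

data has length 6. Negative index -3 maps to positive index 6 + (-3) = 3. data[3] = 37.
data has length 6. Negative index -1 maps to positive index 6 + (-1) = 5. data[5] = 88.
Sum: 37 + 88 = 125.

125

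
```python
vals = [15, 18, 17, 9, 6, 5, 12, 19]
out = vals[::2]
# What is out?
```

vals has length 8. The slice vals[::2] selects indices [0, 2, 4, 6] (0->15, 2->17, 4->6, 6->12), giving [15, 17, 6, 12].

[15, 17, 6, 12]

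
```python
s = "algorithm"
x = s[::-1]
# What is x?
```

s has length 9. The slice s[::-1] selects indices [8, 7, 6, 5, 4, 3, 2, 1, 0] (8->'m', 7->'h', 6->'t', 5->'i', 4->'r', 3->'o', 2->'g', 1->'l', 0->'a'), giving 'mhtirogla'.

'mhtirogla'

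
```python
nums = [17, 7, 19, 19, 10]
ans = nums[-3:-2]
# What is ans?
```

nums has length 5. The slice nums[-3:-2] selects indices [2] (2->19), giving [19].

[19]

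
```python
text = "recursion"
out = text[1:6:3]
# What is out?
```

text has length 9. The slice text[1:6:3] selects indices [1, 4] (1->'e', 4->'r'), giving 'er'.

'er'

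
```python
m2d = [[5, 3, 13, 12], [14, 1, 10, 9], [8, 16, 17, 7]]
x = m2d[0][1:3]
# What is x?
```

m2d[0] = [5, 3, 13, 12]. m2d[0] has length 4. The slice m2d[0][1:3] selects indices [1, 2] (1->3, 2->13), giving [3, 13].

[3, 13]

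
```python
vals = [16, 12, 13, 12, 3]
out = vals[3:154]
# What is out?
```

vals has length 5. The slice vals[3:154] selects indices [3, 4] (3->12, 4->3), giving [12, 3].

[12, 3]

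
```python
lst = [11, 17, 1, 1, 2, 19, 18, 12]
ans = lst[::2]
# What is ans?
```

lst has length 8. The slice lst[::2] selects indices [0, 2, 4, 6] (0->11, 2->1, 4->2, 6->18), giving [11, 1, 2, 18].

[11, 1, 2, 18]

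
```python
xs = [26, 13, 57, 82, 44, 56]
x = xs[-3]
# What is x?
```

xs has length 6. Negative index -3 maps to positive index 6 + (-3) = 3. xs[3] = 82.

82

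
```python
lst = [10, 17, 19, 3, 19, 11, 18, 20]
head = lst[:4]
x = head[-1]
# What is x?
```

lst has length 8. The slice lst[:4] selects indices [0, 1, 2, 3] (0->10, 1->17, 2->19, 3->3), giving [10, 17, 19, 3]. So head = [10, 17, 19, 3]. Then head[-1] = 3.

3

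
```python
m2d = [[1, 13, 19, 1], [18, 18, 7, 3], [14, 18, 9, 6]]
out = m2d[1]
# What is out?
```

m2d has 3 rows. Row 1 is [18, 18, 7, 3].

[18, 18, 7, 3]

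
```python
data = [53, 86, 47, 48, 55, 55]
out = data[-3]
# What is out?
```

data has length 6. Negative index -3 maps to positive index 6 + (-3) = 3. data[3] = 48.

48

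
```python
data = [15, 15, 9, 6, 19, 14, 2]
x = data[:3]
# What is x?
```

data has length 7. The slice data[:3] selects indices [0, 1, 2] (0->15, 1->15, 2->9), giving [15, 15, 9].

[15, 15, 9]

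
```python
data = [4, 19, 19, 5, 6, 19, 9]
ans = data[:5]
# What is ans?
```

data has length 7. The slice data[:5] selects indices [0, 1, 2, 3, 4] (0->4, 1->19, 2->19, 3->5, 4->6), giving [4, 19, 19, 5, 6].

[4, 19, 19, 5, 6]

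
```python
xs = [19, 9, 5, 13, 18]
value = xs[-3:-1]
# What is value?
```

xs has length 5. The slice xs[-3:-1] selects indices [2, 3] (2->5, 3->13), giving [5, 13].

[5, 13]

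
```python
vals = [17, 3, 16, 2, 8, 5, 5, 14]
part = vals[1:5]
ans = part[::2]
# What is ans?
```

vals has length 8. The slice vals[1:5] selects indices [1, 2, 3, 4] (1->3, 2->16, 3->2, 4->8), giving [3, 16, 2, 8]. So part = [3, 16, 2, 8]. part has length 4. The slice part[::2] selects indices [0, 2] (0->3, 2->2), giving [3, 2].

[3, 2]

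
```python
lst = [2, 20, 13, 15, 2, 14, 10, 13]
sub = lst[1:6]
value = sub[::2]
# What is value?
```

lst has length 8. The slice lst[1:6] selects indices [1, 2, 3, 4, 5] (1->20, 2->13, 3->15, 4->2, 5->14), giving [20, 13, 15, 2, 14]. So sub = [20, 13, 15, 2, 14]. sub has length 5. The slice sub[::2] selects indices [0, 2, 4] (0->20, 2->15, 4->14), giving [20, 15, 14].

[20, 15, 14]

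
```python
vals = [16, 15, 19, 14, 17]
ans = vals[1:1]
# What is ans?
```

vals has length 5. The slice vals[1:1] resolves to an empty index range, so the result is [].

[]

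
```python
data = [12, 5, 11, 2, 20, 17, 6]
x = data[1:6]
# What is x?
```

data has length 7. The slice data[1:6] selects indices [1, 2, 3, 4, 5] (1->5, 2->11, 3->2, 4->20, 5->17), giving [5, 11, 2, 20, 17].

[5, 11, 2, 20, 17]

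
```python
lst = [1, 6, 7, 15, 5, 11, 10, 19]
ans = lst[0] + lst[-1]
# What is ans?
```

lst has length 8. lst[0] = 1.
lst has length 8. Negative index -1 maps to positive index 8 + (-1) = 7. lst[7] = 19.
Sum: 1 + 19 = 20.

20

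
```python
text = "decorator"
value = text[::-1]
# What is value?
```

text has length 9. The slice text[::-1] selects indices [8, 7, 6, 5, 4, 3, 2, 1, 0] (8->'r', 7->'o', 6->'t', 5->'a', 4->'r', 3->'o', 2->'c', 1->'e', 0->'d'), giving 'rotaroced'.

'rotaroced'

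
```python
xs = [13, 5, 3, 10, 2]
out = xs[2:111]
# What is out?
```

xs has length 5. The slice xs[2:111] selects indices [2, 3, 4] (2->3, 3->10, 4->2), giving [3, 10, 2].

[3, 10, 2]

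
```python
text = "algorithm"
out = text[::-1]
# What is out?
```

text has length 9. The slice text[::-1] selects indices [8, 7, 6, 5, 4, 3, 2, 1, 0] (8->'m', 7->'h', 6->'t', 5->'i', 4->'r', 3->'o', 2->'g', 1->'l', 0->'a'), giving 'mhtirogla'.

'mhtirogla'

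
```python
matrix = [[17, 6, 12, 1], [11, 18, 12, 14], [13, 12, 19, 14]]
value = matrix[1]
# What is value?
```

matrix has 3 rows. Row 1 is [11, 18, 12, 14].

[11, 18, 12, 14]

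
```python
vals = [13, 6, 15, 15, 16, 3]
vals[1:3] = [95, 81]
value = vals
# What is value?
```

vals starts as [13, 6, 15, 15, 16, 3] (length 6). The slice vals[1:3] covers indices [1, 2] with values [6, 15]. Replacing that slice with [95, 81] (same length) produces [13, 95, 81, 15, 16, 3].

[13, 95, 81, 15, 16, 3]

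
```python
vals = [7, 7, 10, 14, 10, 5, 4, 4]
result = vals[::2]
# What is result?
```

vals has length 8. The slice vals[::2] selects indices [0, 2, 4, 6] (0->7, 2->10, 4->10, 6->4), giving [7, 10, 10, 4].

[7, 10, 10, 4]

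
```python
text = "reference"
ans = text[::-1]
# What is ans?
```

text has length 9. The slice text[::-1] selects indices [8, 7, 6, 5, 4, 3, 2, 1, 0] (8->'e', 7->'c', 6->'n', 5->'e', 4->'r', 3->'e', 2->'f', 1->'e', 0->'r'), giving 'ecnerefer'.

'ecnerefer'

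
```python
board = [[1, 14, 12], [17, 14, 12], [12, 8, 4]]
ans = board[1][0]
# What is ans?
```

board[1] = [17, 14, 12]. Taking column 0 of that row yields 17.

17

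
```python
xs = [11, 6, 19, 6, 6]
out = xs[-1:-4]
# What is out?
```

xs has length 5. The slice xs[-1:-4] resolves to an empty index range, so the result is [].

[]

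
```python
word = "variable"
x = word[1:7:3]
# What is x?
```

word has length 8. The slice word[1:7:3] selects indices [1, 4] (1->'a', 4->'a'), giving 'aa'.

'aa'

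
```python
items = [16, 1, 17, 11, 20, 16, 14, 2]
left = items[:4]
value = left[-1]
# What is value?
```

items has length 8. The slice items[:4] selects indices [0, 1, 2, 3] (0->16, 1->1, 2->17, 3->11), giving [16, 1, 17, 11]. So left = [16, 1, 17, 11]. Then left[-1] = 11.

11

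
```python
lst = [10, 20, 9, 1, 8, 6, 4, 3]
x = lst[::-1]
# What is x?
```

lst has length 8. The slice lst[::-1] selects indices [7, 6, 5, 4, 3, 2, 1, 0] (7->3, 6->4, 5->6, 4->8, 3->1, 2->9, 1->20, 0->10), giving [3, 4, 6, 8, 1, 9, 20, 10].

[3, 4, 6, 8, 1, 9, 20, 10]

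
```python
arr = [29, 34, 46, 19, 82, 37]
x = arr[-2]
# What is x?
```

arr has length 6. Negative index -2 maps to positive index 6 + (-2) = 4. arr[4] = 82.

82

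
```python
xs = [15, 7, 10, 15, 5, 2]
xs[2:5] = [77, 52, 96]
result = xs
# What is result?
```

xs starts as [15, 7, 10, 15, 5, 2] (length 6). The slice xs[2:5] covers indices [2, 3, 4] with values [10, 15, 5]. Replacing that slice with [77, 52, 96] (same length) produces [15, 7, 77, 52, 96, 2].

[15, 7, 77, 52, 96, 2]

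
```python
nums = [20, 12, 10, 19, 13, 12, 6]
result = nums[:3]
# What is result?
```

nums has length 7. The slice nums[:3] selects indices [0, 1, 2] (0->20, 1->12, 2->10), giving [20, 12, 10].

[20, 12, 10]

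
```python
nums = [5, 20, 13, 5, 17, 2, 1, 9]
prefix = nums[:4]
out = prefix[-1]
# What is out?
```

nums has length 8. The slice nums[:4] selects indices [0, 1, 2, 3] (0->5, 1->20, 2->13, 3->5), giving [5, 20, 13, 5]. So prefix = [5, 20, 13, 5]. Then prefix[-1] = 5.

5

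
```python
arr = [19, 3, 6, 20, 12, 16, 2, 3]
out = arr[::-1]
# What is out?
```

arr has length 8. The slice arr[::-1] selects indices [7, 6, 5, 4, 3, 2, 1, 0] (7->3, 6->2, 5->16, 4->12, 3->20, 2->6, 1->3, 0->19), giving [3, 2, 16, 12, 20, 6, 3, 19].

[3, 2, 16, 12, 20, 6, 3, 19]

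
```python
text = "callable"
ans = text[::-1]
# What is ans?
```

text has length 8. The slice text[::-1] selects indices [7, 6, 5, 4, 3, 2, 1, 0] (7->'e', 6->'l', 5->'b', 4->'a', 3->'l', 2->'l', 1->'a', 0->'c'), giving 'elballac'.

'elballac'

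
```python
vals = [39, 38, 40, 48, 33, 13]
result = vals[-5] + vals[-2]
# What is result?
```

vals has length 6. Negative index -5 maps to positive index 6 + (-5) = 1. vals[1] = 38.
vals has length 6. Negative index -2 maps to positive index 6 + (-2) = 4. vals[4] = 33.
Sum: 38 + 33 = 71.

71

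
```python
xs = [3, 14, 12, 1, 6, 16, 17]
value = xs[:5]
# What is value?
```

xs has length 7. The slice xs[:5] selects indices [0, 1, 2, 3, 4] (0->3, 1->14, 2->12, 3->1, 4->6), giving [3, 14, 12, 1, 6].

[3, 14, 12, 1, 6]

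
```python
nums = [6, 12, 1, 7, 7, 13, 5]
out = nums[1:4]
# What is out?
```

nums has length 7. The slice nums[1:4] selects indices [1, 2, 3] (1->12, 2->1, 3->7), giving [12, 1, 7].

[12, 1, 7]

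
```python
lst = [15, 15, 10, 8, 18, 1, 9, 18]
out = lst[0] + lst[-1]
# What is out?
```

lst has length 8. lst[0] = 15.
lst has length 8. Negative index -1 maps to positive index 8 + (-1) = 7. lst[7] = 18.
Sum: 15 + 18 = 33.

33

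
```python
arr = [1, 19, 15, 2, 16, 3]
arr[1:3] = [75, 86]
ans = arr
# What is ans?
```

arr starts as [1, 19, 15, 2, 16, 3] (length 6). The slice arr[1:3] covers indices [1, 2] with values [19, 15]. Replacing that slice with [75, 86] (same length) produces [1, 75, 86, 2, 16, 3].

[1, 75, 86, 2, 16, 3]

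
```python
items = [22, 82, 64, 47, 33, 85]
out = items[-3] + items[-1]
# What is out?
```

items has length 6. Negative index -3 maps to positive index 6 + (-3) = 3. items[3] = 47.
items has length 6. Negative index -1 maps to positive index 6 + (-1) = 5. items[5] = 85.
Sum: 47 + 85 = 132.

132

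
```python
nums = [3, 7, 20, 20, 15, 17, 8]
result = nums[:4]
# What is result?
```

nums has length 7. The slice nums[:4] selects indices [0, 1, 2, 3] (0->3, 1->7, 2->20, 3->20), giving [3, 7, 20, 20].

[3, 7, 20, 20]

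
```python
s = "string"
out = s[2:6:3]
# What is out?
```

s has length 6. The slice s[2:6:3] selects indices [2, 5] (2->'r', 5->'g'), giving 'rg'.

'rg'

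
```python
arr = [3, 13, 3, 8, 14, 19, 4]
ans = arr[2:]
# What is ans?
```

arr has length 7. The slice arr[2:] selects indices [2, 3, 4, 5, 6] (2->3, 3->8, 4->14, 5->19, 6->4), giving [3, 8, 14, 19, 4].

[3, 8, 14, 19, 4]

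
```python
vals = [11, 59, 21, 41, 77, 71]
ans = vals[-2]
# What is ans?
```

vals has length 6. Negative index -2 maps to positive index 6 + (-2) = 4. vals[4] = 77.

77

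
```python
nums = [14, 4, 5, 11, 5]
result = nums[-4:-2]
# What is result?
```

nums has length 5. The slice nums[-4:-2] selects indices [1, 2] (1->4, 2->5), giving [4, 5].

[4, 5]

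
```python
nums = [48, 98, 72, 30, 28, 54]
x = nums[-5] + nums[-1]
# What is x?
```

nums has length 6. Negative index -5 maps to positive index 6 + (-5) = 1. nums[1] = 98.
nums has length 6. Negative index -1 maps to positive index 6 + (-1) = 5. nums[5] = 54.
Sum: 98 + 54 = 152.

152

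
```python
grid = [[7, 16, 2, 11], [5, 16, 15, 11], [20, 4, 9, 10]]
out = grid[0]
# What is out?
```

grid has 3 rows. Row 0 is [7, 16, 2, 11].

[7, 16, 2, 11]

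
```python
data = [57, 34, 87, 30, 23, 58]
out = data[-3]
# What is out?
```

data has length 6. Negative index -3 maps to positive index 6 + (-3) = 3. data[3] = 30.

30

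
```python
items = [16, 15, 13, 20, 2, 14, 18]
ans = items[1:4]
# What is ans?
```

items has length 7. The slice items[1:4] selects indices [1, 2, 3] (1->15, 2->13, 3->20), giving [15, 13, 20].

[15, 13, 20]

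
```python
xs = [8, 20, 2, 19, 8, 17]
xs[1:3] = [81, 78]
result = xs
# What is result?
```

xs starts as [8, 20, 2, 19, 8, 17] (length 6). The slice xs[1:3] covers indices [1, 2] with values [20, 2]. Replacing that slice with [81, 78] (same length) produces [8, 81, 78, 19, 8, 17].

[8, 81, 78, 19, 8, 17]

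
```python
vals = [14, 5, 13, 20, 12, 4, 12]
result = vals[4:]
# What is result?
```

vals has length 7. The slice vals[4:] selects indices [4, 5, 6] (4->12, 5->4, 6->12), giving [12, 4, 12].

[12, 4, 12]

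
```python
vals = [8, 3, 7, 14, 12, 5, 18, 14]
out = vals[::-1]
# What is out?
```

vals has length 8. The slice vals[::-1] selects indices [7, 6, 5, 4, 3, 2, 1, 0] (7->14, 6->18, 5->5, 4->12, 3->14, 2->7, 1->3, 0->8), giving [14, 18, 5, 12, 14, 7, 3, 8].

[14, 18, 5, 12, 14, 7, 3, 8]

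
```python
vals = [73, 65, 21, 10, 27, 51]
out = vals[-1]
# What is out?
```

vals has length 6. Negative index -1 maps to positive index 6 + (-1) = 5. vals[5] = 51.

51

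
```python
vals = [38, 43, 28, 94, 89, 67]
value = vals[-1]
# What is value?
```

vals has length 6. Negative index -1 maps to positive index 6 + (-1) = 5. vals[5] = 67.

67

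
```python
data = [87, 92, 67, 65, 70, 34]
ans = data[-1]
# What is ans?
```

data has length 6. Negative index -1 maps to positive index 6 + (-1) = 5. data[5] = 34.

34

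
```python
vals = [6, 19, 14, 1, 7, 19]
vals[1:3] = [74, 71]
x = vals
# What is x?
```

vals starts as [6, 19, 14, 1, 7, 19] (length 6). The slice vals[1:3] covers indices [1, 2] with values [19, 14]. Replacing that slice with [74, 71] (same length) produces [6, 74, 71, 1, 7, 19].

[6, 74, 71, 1, 7, 19]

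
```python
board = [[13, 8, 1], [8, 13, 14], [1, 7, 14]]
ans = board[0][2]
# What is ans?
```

board[0] = [13, 8, 1]. Taking column 2 of that row yields 1.

1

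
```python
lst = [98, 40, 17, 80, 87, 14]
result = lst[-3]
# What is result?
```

lst has length 6. Negative index -3 maps to positive index 6 + (-3) = 3. lst[3] = 80.

80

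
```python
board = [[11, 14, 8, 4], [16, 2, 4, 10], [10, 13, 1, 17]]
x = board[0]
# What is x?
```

board has 3 rows. Row 0 is [11, 14, 8, 4].

[11, 14, 8, 4]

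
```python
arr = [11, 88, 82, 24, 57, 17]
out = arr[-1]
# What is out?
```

arr has length 6. Negative index -1 maps to positive index 6 + (-1) = 5. arr[5] = 17.

17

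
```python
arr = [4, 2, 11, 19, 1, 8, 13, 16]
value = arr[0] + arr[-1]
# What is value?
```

arr has length 8. arr[0] = 4.
arr has length 8. Negative index -1 maps to positive index 8 + (-1) = 7. arr[7] = 16.
Sum: 4 + 16 = 20.

20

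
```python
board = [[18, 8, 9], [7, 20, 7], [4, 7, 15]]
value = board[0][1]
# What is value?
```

board[0] = [18, 8, 9]. Taking column 1 of that row yields 8.

8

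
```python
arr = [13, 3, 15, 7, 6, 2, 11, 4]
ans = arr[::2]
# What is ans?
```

arr has length 8. The slice arr[::2] selects indices [0, 2, 4, 6] (0->13, 2->15, 4->6, 6->11), giving [13, 15, 6, 11].

[13, 15, 6, 11]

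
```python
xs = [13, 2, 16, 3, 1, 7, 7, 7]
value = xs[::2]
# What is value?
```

xs has length 8. The slice xs[::2] selects indices [0, 2, 4, 6] (0->13, 2->16, 4->1, 6->7), giving [13, 16, 1, 7].

[13, 16, 1, 7]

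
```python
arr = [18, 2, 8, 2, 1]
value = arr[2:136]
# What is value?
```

arr has length 5. The slice arr[2:136] selects indices [2, 3, 4] (2->8, 3->2, 4->1), giving [8, 2, 1].

[8, 2, 1]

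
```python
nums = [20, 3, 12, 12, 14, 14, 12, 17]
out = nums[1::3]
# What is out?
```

nums has length 8. The slice nums[1::3] selects indices [1, 4, 7] (1->3, 4->14, 7->17), giving [3, 14, 17].

[3, 14, 17]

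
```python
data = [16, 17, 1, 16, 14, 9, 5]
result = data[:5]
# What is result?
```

data has length 7. The slice data[:5] selects indices [0, 1, 2, 3, 4] (0->16, 1->17, 2->1, 3->16, 4->14), giving [16, 17, 1, 16, 14].

[16, 17, 1, 16, 14]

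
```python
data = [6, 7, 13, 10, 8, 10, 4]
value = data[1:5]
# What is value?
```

data has length 7. The slice data[1:5] selects indices [1, 2, 3, 4] (1->7, 2->13, 3->10, 4->8), giving [7, 13, 10, 8].

[7, 13, 10, 8]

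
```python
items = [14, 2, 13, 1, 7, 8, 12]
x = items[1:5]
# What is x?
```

items has length 7. The slice items[1:5] selects indices [1, 2, 3, 4] (1->2, 2->13, 3->1, 4->7), giving [2, 13, 1, 7].

[2, 13, 1, 7]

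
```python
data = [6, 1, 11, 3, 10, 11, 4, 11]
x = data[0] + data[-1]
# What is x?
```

data has length 8. data[0] = 6.
data has length 8. Negative index -1 maps to positive index 8 + (-1) = 7. data[7] = 11.
Sum: 6 + 11 = 17.

17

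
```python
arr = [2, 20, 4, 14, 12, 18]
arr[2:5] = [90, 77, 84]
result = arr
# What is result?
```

arr starts as [2, 20, 4, 14, 12, 18] (length 6). The slice arr[2:5] covers indices [2, 3, 4] with values [4, 14, 12]. Replacing that slice with [90, 77, 84] (same length) produces [2, 20, 90, 77, 84, 18].

[2, 20, 90, 77, 84, 18]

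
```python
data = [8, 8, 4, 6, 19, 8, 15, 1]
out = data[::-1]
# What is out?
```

data has length 8. The slice data[::-1] selects indices [7, 6, 5, 4, 3, 2, 1, 0] (7->1, 6->15, 5->8, 4->19, 3->6, 2->4, 1->8, 0->8), giving [1, 15, 8, 19, 6, 4, 8, 8].

[1, 15, 8, 19, 6, 4, 8, 8]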